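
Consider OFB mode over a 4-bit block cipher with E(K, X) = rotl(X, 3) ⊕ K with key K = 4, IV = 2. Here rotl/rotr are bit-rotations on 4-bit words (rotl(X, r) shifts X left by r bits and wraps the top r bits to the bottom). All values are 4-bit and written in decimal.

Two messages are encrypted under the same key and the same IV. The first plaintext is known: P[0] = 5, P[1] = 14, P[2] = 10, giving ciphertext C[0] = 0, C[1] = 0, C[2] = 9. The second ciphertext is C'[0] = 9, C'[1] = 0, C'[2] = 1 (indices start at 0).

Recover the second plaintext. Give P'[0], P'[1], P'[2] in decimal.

P'[0] = 12, P'[1] = 14, P'[2] = 2

In OFB with a reused IV, both messages share the same keystream S_i, so C_i ⊕ C'_i = P_i ⊕ P'_i and thus P'_i = P_i ⊕ C_i ⊕ C'_i.
P'[0]: 5 ⊕ 0 ⊕ 9 = 12.
P'[1]: 14 ⊕ 0 ⊕ 0 = 14.
P'[2]: 10 ⊕ 9 ⊕ 1 = 2.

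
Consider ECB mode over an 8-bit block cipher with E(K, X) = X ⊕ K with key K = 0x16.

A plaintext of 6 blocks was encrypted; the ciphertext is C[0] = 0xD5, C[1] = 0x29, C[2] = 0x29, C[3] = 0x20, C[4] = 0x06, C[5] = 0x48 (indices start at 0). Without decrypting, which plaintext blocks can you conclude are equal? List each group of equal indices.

ECB encrypts each block independently with the same key, so equal ciphertext blocks imply equal plaintext blocks.
C[1] = C[2] = 0x29, so P[1] = P[2].

P[1] = P[2]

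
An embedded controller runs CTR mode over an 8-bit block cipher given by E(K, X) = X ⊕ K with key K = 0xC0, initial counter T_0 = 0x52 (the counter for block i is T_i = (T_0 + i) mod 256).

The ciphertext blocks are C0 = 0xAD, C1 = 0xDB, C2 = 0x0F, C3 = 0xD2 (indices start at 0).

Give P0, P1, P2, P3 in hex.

P0 = 0x3F, P1 = 0x48, P2 = 0x9B, P3 = 0x47

CTR decryption: S_i = E(K, T_i) where T_i is the counter for block i; P_i = C_i ⊕ S_i.
P0: T = 0x52, S = E(K, T) = 0x92; 0xAD ⊕ 0x92 = 0x3F.
P1: T = 0x53, S = E(K, T) = 0x93; 0xDB ⊕ 0x93 = 0x48.
P2: T = 0x54, S = E(K, T) = 0x94; 0x0F ⊕ 0x94 = 0x9B.
P3: T = 0x55, S = E(K, T) = 0x95; 0xD2 ⊕ 0x95 = 0x47.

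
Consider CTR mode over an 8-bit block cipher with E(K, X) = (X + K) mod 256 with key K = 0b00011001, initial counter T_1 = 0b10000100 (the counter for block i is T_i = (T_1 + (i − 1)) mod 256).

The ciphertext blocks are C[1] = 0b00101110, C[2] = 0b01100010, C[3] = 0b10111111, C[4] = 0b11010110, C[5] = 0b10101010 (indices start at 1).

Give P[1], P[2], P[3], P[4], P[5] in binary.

CTR decryption: S_i = E(K, T_i) where T_i is the counter for block i; P_i = C_i ⊕ S_i.
P[1]: T = 0b10000100, S = E(K, T) = 0b10011101; 0b00101110 ⊕ 0b10011101 = 0b10110011.
P[2]: T = 0b10000101, S = E(K, T) = 0b10011110; 0b01100010 ⊕ 0b10011110 = 0b11111100.
P[3]: T = 0b10000110, S = E(K, T) = 0b10011111; 0b10111111 ⊕ 0b10011111 = 0b00100000.
P[4]: T = 0b10000111, S = E(K, T) = 0b10100000; 0b11010110 ⊕ 0b10100000 = 0b01110110.
P[5]: T = 0b10001000, S = E(K, T) = 0b10100001; 0b10101010 ⊕ 0b10100001 = 0b00001011.

P[1] = 0b10110011, P[2] = 0b11111100, P[3] = 0b00100000, P[4] = 0b01110110, P[5] = 0b00001011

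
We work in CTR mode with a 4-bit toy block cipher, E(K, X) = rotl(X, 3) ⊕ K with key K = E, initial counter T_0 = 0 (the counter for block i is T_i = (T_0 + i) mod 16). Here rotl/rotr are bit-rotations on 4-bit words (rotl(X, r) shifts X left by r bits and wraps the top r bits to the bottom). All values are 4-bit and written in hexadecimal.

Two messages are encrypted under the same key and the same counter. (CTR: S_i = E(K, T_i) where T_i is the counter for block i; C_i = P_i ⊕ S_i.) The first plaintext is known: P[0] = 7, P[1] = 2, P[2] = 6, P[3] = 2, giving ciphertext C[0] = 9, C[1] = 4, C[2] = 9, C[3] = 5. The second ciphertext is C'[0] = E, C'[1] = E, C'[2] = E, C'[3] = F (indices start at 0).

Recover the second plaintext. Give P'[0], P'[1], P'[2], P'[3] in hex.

In CTR with a reused counter, both messages share the same keystream S_i, so C_i ⊕ C'_i = P_i ⊕ P'_i and thus P'_i = P_i ⊕ C_i ⊕ C'_i.
P'[0]: 7 ⊕ 9 ⊕ E = 0.
P'[1]: 2 ⊕ 4 ⊕ E = 8.
P'[2]: 6 ⊕ 9 ⊕ E = 1.
P'[3]: 2 ⊕ 5 ⊕ F = 8.

P'[0] = 0, P'[1] = 8, P'[2] = 1, P'[3] = 8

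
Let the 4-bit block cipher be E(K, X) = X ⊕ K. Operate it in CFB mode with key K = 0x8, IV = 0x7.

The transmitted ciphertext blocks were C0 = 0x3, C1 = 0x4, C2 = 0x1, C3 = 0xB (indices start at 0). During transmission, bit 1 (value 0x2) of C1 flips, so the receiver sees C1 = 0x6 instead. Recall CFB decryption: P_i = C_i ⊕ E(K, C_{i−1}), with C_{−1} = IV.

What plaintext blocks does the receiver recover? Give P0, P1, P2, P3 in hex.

Only C1 changed, to 0x6. In CFB, a change in C_i flips the same bit in P_i and garbles P_{i+1}. Decrypting the received ciphertext:
P0: E(K, 0x7) = 0xF; 0x3 ⊕ 0xF = 0xC.
P1: E(K, 0x3) = 0xB; 0x6 ⊕ 0xB = 0xD.
P2: E(K, 0x6) = 0xE; 0x1 ⊕ 0xE = 0xF.
P3: E(K, 0x1) = 0x9; 0xB ⊕ 0x9 = 0x2.
Blocks that differ from the original plaintext: P1, P2.

P0 = 0xC, P1 = 0xD, P2 = 0xF, P3 = 0x2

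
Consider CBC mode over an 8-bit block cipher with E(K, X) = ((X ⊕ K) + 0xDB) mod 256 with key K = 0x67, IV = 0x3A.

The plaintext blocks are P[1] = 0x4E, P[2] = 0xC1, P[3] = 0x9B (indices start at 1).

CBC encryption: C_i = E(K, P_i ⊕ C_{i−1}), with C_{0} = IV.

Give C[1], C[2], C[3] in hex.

C[1] = 0xEE, C[2] = 0x23, C[3] = 0xBA

C[1]: P[1] ⊕ 0x3A = 0x74; E(K, 0x74) = 0xEE.
C[2]: P[2] ⊕ 0xEE = 0x2F; E(K, 0x2F) = 0x23.
C[3]: P[3] ⊕ 0x23 = 0xB8; E(K, 0xB8) = 0xBA.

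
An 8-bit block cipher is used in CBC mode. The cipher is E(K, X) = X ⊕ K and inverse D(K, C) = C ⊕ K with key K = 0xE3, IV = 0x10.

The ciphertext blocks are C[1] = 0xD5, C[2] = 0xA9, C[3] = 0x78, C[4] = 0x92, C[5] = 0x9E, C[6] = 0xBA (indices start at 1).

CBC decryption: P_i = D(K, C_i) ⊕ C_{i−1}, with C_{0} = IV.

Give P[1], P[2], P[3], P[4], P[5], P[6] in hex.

P[1] = 0x26, P[2] = 0x9F, P[3] = 0x32, P[4] = 0x09, P[5] = 0xEF, P[6] = 0xC7

P[1]: D(K, 0xD5) = 0x36; 0x36 ⊕ 0x10 = 0x26.
P[2]: D(K, 0xA9) = 0x4A; 0x4A ⊕ 0xD5 = 0x9F.
P[3]: D(K, 0x78) = 0x9B; 0x9B ⊕ 0xA9 = 0x32.
P[4]: D(K, 0x92) = 0x71; 0x71 ⊕ 0x78 = 0x09.
P[5]: D(K, 0x9E) = 0x7D; 0x7D ⊕ 0x92 = 0xEF.
P[6]: D(K, 0xBA) = 0x59; 0x59 ⊕ 0x9E = 0xC7.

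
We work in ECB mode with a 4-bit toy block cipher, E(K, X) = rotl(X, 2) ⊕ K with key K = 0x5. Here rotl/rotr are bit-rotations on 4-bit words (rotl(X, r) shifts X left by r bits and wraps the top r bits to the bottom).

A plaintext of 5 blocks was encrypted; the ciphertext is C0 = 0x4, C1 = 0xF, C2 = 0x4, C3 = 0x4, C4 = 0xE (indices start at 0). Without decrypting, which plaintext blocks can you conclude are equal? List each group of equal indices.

ECB encrypts each block independently with the same key, so equal ciphertext blocks imply equal plaintext blocks.
C0 = C2 = C3 = 0x4, so P0 = P2 = P3.

P0 = P2 = P3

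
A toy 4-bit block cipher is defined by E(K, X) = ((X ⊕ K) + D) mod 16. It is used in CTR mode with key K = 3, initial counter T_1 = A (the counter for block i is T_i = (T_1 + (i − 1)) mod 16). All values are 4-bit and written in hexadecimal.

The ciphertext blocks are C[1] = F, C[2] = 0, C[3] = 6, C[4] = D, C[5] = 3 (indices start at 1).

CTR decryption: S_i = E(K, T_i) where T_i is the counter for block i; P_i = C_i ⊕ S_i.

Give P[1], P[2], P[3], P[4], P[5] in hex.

P[1]: T = A, S = E(K, T) = 6; F ⊕ 6 = 9.
P[2]: T = B, S = E(K, T) = 5; 0 ⊕ 5 = 5.
P[3]: T = C, S = E(K, T) = C; 6 ⊕ C = A.
P[4]: T = D, S = E(K, T) = B; D ⊕ B = 6.
P[5]: T = E, S = E(K, T) = A; 3 ⊕ A = 9.

P[1] = 9, P[2] = 5, P[3] = A, P[4] = 6, P[5] = 9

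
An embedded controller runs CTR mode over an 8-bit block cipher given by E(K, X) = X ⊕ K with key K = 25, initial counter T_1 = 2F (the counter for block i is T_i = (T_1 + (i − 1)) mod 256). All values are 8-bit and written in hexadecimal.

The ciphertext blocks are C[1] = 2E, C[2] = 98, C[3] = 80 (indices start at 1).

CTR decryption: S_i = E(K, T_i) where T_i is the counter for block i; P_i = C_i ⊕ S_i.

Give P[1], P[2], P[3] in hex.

P[1] = 24, P[2] = 8D, P[3] = 94

P[1]: T = 2F, S = E(K, T) = 0A; 2E ⊕ 0A = 24.
P[2]: T = 30, S = E(K, T) = 15; 98 ⊕ 15 = 8D.
P[3]: T = 31, S = E(K, T) = 14; 80 ⊕ 14 = 94.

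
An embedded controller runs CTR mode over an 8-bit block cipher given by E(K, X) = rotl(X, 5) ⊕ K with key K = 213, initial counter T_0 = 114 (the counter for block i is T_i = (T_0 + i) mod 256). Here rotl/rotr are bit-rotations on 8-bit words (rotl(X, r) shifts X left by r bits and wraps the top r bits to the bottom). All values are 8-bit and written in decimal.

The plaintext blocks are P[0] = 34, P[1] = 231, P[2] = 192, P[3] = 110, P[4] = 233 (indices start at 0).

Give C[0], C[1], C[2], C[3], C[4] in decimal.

C[0] = 185, C[1] = 92, C[2] = 155, C[3] = 21, C[4] = 242

CTR encryption: S_i = E(K, T_i) where T_i is the counter for block i; C_i = P_i ⊕ S_i.
C[0]: T = 114, S = E(K, T) = 155; 34 ⊕ 155 = 185.
C[1]: T = 115, S = E(K, T) = 187; 231 ⊕ 187 = 92.
C[2]: T = 116, S = E(K, T) = 91; 192 ⊕ 91 = 155.
C[3]: T = 117, S = E(K, T) = 123; 110 ⊕ 123 = 21.
C[4]: T = 118, S = E(K, T) = 27; 233 ⊕ 27 = 242.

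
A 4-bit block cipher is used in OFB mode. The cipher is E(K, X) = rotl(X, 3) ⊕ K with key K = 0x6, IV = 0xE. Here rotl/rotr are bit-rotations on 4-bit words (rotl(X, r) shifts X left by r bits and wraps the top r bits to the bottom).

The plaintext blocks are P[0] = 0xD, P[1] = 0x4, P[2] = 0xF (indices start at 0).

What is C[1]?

C[1] = 0xA

OFB encryption: S_i = E(K, S_{i−1}) with S_{−1} = IV; C_i = P_i ⊕ S_i.
C[0]: S = E(K, 0xE) = 0x1; 0xD ⊕ 0x1 = 0xC.
C[1]: S = E(K, 0x1) = 0xE; 0x4 ⊕ 0xE = 0xA.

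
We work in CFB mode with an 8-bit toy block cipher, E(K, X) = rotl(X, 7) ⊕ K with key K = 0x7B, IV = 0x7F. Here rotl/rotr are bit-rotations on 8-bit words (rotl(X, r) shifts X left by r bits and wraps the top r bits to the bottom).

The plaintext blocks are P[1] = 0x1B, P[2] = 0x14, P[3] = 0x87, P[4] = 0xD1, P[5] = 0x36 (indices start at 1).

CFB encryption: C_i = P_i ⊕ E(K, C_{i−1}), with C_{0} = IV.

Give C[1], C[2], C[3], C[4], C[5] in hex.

C[1]: E(K, 0x7F) = 0xC4; 0x1B ⊕ 0xC4 = 0xDF.
C[2]: E(K, 0xDF) = 0x94; 0x14 ⊕ 0x94 = 0x80.
C[3]: E(K, 0x80) = 0x3B; 0x87 ⊕ 0x3B = 0xBC.
C[4]: E(K, 0xBC) = 0x25; 0xD1 ⊕ 0x25 = 0xF4.
C[5]: E(K, 0xF4) = 0x01; 0x36 ⊕ 0x01 = 0x37.

C[1] = 0xDF, C[2] = 0x80, C[3] = 0xBC, C[4] = 0xF4, C[5] = 0x37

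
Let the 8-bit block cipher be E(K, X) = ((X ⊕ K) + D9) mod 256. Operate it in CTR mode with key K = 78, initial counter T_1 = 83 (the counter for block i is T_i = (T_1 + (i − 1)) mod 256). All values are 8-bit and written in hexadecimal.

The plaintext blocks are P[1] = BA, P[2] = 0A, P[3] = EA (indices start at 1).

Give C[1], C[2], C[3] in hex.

C[1] = 6E, C[2] = DF, C[3] = 3C

CTR encryption: S_i = E(K, T_i) where T_i is the counter for block i; C_i = P_i ⊕ S_i.
C[1]: T = 83, S = E(K, T) = D4; BA ⊕ D4 = 6E.
C[2]: T = 84, S = E(K, T) = D5; 0A ⊕ D5 = DF.
C[3]: T = 85, S = E(K, T) = D6; EA ⊕ D6 = 3C.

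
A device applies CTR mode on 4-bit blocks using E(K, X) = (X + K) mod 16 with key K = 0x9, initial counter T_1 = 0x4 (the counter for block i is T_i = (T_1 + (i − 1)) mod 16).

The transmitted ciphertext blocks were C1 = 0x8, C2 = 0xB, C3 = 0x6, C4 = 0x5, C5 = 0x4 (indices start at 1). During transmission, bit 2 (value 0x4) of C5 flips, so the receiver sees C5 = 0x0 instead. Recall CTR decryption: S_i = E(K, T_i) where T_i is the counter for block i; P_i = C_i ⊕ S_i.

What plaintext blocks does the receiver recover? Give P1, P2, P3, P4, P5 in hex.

Only C5 changed, to 0x0. In CTR, a change in C_i flips the same bit in P_i only; the keystream is unaffected. Decrypting the received ciphertext:
P1: T = 0x4, S = E(K, T) = 0xD; 0x8 ⊕ 0xD = 0x5.
P2: T = 0x5, S = E(K, T) = 0xE; 0xB ⊕ 0xE = 0x5.
P3: T = 0x6, S = E(K, T) = 0xF; 0x6 ⊕ 0xF = 0x9.
P4: T = 0x7, S = E(K, T) = 0x0; 0x5 ⊕ 0x0 = 0x5.
P5: T = 0x8, S = E(K, T) = 0x1; 0x0 ⊕ 0x1 = 0x1.
Blocks that differ from the original plaintext: P5.

P1 = 0x5, P2 = 0x5, P3 = 0x9, P4 = 0x5, P5 = 0x1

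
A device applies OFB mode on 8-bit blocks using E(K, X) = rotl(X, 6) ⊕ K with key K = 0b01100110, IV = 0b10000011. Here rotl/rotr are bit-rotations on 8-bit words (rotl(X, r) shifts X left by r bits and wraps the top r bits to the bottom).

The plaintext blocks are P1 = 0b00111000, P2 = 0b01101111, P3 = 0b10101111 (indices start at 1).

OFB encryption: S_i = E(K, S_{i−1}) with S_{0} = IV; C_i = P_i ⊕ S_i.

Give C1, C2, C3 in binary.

C1: S = E(K, 0b10000011) = 0b10000110; 0b00111000 ⊕ 0b10000110 = 0b10111110.
C2: S = E(K, 0b10000110) = 0b11000111; 0b01101111 ⊕ 0b11000111 = 0b10101000.
C3: S = E(K, 0b11000111) = 0b10010111; 0b10101111 ⊕ 0b10010111 = 0b00111000.

C1 = 0b10111110, C2 = 0b10101000, C3 = 0b00111000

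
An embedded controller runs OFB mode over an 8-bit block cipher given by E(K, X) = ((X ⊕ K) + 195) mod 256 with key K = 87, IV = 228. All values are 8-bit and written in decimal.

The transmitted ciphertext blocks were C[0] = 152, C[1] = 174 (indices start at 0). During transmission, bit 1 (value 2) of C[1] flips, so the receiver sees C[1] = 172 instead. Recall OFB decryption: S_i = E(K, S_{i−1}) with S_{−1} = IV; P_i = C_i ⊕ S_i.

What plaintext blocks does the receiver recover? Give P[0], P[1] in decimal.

Only C[1] changed, to 172. In OFB, a change in C_i flips the same bit in P_i only; the keystream is unaffected. Decrypting the received ciphertext:
P[0]: S = E(K, 228) = 118; 152 ⊕ 118 = 238.
P[1]: S = E(K, 118) = 228; 172 ⊕ 228 = 72.
Blocks that differ from the original plaintext: P[1].

P[0] = 238, P[1] = 72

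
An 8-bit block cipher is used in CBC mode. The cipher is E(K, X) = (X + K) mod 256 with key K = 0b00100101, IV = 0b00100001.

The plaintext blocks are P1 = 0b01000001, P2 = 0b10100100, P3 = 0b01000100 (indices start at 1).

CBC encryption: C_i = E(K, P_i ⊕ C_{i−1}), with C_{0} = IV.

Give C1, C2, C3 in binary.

C1 = 0b10000101, C2 = 0b01000110, C3 = 0b00100111

C1: P1 ⊕ 0b00100001 = 0b01100000; E(K, 0b01100000) = 0b10000101.
C2: P2 ⊕ 0b10000101 = 0b00100001; E(K, 0b00100001) = 0b01000110.
C3: P3 ⊕ 0b01000110 = 0b00000010; E(K, 0b00000010) = 0b00100111.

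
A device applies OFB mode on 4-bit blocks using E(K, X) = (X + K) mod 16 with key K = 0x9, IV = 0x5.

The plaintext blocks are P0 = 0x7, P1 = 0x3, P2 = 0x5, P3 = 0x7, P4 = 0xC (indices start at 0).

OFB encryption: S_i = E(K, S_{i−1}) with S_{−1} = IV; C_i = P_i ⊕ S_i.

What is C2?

C2 = 0x5

C0: S = E(K, 0x5) = 0xE; 0x7 ⊕ 0xE = 0x9.
C1: S = E(K, 0xE) = 0x7; 0x3 ⊕ 0x7 = 0x4.
C2: S = E(K, 0x7) = 0x0; 0x5 ⊕ 0x0 = 0x5.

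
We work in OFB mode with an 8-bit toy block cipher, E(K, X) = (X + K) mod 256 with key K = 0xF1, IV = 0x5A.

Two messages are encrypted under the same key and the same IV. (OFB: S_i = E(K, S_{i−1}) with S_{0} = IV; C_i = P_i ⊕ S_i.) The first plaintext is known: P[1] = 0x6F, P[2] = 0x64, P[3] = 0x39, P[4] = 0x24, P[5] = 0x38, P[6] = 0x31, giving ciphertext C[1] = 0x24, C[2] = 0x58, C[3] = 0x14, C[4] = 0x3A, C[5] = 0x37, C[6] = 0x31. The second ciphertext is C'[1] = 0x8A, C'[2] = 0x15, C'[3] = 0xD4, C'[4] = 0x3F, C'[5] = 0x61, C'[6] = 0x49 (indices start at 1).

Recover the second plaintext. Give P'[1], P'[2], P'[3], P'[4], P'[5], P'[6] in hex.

In OFB with a reused IV, both messages share the same keystream S_i, so C_i ⊕ C'_i = P_i ⊕ P'_i and thus P'_i = P_i ⊕ C_i ⊕ C'_i.
P'[1]: 0x6F ⊕ 0x24 ⊕ 0x8A = 0xC1.
P'[2]: 0x64 ⊕ 0x58 ⊕ 0x15 = 0x29.
P'[3]: 0x39 ⊕ 0x14 ⊕ 0xD4 = 0xF9.
P'[4]: 0x24 ⊕ 0x3A ⊕ 0x3F = 0x21.
P'[5]: 0x38 ⊕ 0x37 ⊕ 0x61 = 0x6E.
P'[6]: 0x31 ⊕ 0x31 ⊕ 0x49 = 0x49.

P'[1] = 0xC1, P'[2] = 0x29, P'[3] = 0xF9, P'[4] = 0x21, P'[5] = 0x6E, P'[6] = 0x49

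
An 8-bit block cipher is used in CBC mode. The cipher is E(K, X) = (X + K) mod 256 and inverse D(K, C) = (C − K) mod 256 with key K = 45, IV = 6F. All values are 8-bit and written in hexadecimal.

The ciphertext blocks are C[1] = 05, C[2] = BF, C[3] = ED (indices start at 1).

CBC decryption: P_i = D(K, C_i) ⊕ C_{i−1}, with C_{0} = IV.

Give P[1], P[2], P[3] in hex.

P[1]: D(K, 05) = C0; C0 ⊕ 6F = AF.
P[2]: D(K, BF) = 7A; 7A ⊕ 05 = 7F.
P[3]: D(K, ED) = A8; A8 ⊕ BF = 17.

P[1] = AF, P[2] = 7F, P[3] = 17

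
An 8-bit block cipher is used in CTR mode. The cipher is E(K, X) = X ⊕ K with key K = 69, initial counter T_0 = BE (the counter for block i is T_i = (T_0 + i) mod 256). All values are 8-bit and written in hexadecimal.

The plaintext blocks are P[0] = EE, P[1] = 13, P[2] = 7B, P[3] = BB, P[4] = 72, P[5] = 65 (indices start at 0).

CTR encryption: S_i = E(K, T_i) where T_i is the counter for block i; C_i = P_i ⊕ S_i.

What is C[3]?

C[3] = 13

C[0]: T = BE, S = E(K, T) = D7; EE ⊕ D7 = 39.
C[1]: T = BF, S = E(K, T) = D6; 13 ⊕ D6 = C5.
C[2]: T = C0, S = E(K, T) = A9; 7B ⊕ A9 = D2.
C[3]: T = C1, S = E(K, T) = A8; BB ⊕ A8 = 13.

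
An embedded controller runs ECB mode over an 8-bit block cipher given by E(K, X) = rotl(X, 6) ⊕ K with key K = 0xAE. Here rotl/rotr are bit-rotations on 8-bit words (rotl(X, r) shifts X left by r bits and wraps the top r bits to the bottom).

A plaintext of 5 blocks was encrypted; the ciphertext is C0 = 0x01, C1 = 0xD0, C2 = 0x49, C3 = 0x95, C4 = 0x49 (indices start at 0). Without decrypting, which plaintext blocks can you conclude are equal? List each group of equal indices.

P2 = P4

ECB encrypts each block independently with the same key, so equal ciphertext blocks imply equal plaintext blocks.
C2 = C4 = 0x49, so P2 = P4.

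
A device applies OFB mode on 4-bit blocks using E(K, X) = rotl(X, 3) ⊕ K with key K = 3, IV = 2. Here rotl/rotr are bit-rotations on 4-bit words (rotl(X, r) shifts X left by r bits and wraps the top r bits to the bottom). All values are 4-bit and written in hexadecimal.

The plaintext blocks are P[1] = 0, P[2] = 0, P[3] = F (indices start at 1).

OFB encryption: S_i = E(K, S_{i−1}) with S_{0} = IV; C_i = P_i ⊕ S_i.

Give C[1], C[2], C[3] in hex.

C[1]: S = E(K, 2) = 2; 0 ⊕ 2 = 2.
C[2]: S = E(K, 2) = 2; 0 ⊕ 2 = 2.
C[3]: S = E(K, 2) = 2; F ⊕ 2 = D.

C[1] = 2, C[2] = 2, C[3] = D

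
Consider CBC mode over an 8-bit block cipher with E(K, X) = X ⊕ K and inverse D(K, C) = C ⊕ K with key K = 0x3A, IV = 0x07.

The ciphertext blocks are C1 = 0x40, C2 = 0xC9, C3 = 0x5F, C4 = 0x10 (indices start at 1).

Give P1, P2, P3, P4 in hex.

CBC decryption: P_i = D(K, C_i) ⊕ C_{i−1}, with C_{0} = IV.
P1: D(K, 0x40) = 0x7A; 0x7A ⊕ 0x07 = 0x7D.
P2: D(K, 0xC9) = 0xF3; 0xF3 ⊕ 0x40 = 0xB3.
P3: D(K, 0x5F) = 0x65; 0x65 ⊕ 0xC9 = 0xAC.
P4: D(K, 0x10) = 0x2A; 0x2A ⊕ 0x5F = 0x75.

P1 = 0x7D, P2 = 0xB3, P3 = 0xAC, P4 = 0x75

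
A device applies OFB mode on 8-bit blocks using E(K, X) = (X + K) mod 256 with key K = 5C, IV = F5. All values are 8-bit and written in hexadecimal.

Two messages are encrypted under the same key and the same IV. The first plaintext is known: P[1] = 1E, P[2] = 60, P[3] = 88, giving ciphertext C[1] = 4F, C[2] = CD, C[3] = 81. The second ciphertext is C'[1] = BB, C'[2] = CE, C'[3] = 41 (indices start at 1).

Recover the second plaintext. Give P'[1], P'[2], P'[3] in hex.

P'[1] = EA, P'[2] = 63, P'[3] = 48

In OFB with a reused IV, both messages share the same keystream S_i, so C_i ⊕ C'_i = P_i ⊕ P'_i and thus P'_i = P_i ⊕ C_i ⊕ C'_i.
P'[1]: 1E ⊕ 4F ⊕ BB = EA.
P'[2]: 60 ⊕ CD ⊕ CE = 63.
P'[3]: 88 ⊕ 81 ⊕ 41 = 48.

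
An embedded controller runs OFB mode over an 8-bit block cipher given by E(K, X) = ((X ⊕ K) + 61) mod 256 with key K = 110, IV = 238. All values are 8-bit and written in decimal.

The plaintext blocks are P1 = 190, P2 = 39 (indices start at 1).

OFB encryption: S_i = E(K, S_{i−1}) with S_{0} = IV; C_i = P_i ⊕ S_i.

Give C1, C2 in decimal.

C1 = 3, C2 = 55

C1: S = E(K, 238) = 189; 190 ⊕ 189 = 3.
C2: S = E(K, 189) = 16; 39 ⊕ 16 = 55.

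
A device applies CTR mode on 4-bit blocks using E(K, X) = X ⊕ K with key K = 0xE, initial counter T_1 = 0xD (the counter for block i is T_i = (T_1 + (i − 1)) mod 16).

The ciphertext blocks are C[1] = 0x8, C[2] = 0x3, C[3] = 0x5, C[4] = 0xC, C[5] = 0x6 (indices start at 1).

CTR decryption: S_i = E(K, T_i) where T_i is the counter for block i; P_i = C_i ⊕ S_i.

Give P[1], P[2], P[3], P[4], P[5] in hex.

P[1]: T = 0xD, S = E(K, T) = 0x3; 0x8 ⊕ 0x3 = 0xB.
P[2]: T = 0xE, S = E(K, T) = 0x0; 0x3 ⊕ 0x0 = 0x3.
P[3]: T = 0xF, S = E(K, T) = 0x1; 0x5 ⊕ 0x1 = 0x4.
P[4]: T = 0x0, S = E(K, T) = 0xE; 0xC ⊕ 0xE = 0x2.
P[5]: T = 0x1, S = E(K, T) = 0xF; 0x6 ⊕ 0xF = 0x9.

P[1] = 0xB, P[2] = 0x3, P[3] = 0x4, P[4] = 0x2, P[5] = 0x9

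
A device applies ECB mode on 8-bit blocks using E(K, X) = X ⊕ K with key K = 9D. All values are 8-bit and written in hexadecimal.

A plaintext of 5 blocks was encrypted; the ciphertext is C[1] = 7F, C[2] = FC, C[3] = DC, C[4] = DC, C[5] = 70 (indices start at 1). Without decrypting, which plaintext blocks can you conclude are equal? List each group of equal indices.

ECB encrypts each block independently with the same key, so equal ciphertext blocks imply equal plaintext blocks.
C[3] = C[4] = DC, so P[3] = P[4].

P[3] = P[4]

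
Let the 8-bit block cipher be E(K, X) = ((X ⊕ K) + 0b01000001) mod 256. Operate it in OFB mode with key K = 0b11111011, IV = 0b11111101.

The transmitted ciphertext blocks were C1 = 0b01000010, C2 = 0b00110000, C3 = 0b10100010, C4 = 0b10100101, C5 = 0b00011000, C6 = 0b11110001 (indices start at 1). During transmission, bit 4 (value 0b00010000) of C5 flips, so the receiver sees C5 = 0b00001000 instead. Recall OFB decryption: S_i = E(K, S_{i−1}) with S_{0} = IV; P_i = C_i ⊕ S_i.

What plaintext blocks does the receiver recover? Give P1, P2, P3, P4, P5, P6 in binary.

Only C5 changed, to 0b00001000. In OFB, a change in C_i flips the same bit in P_i only; the keystream is unaffected. Decrypting the received ciphertext:
P1: S = E(K, 0b11111101) = 0b01000111; 0b01000010 ⊕ 0b01000111 = 0b00000101.
P2: S = E(K, 0b01000111) = 0b11111101; 0b00110000 ⊕ 0b11111101 = 0b11001101.
P3: S = E(K, 0b11111101) = 0b01000111; 0b10100010 ⊕ 0b01000111 = 0b11100101.
P4: S = E(K, 0b01000111) = 0b11111101; 0b10100101 ⊕ 0b11111101 = 0b01011000.
P5: S = E(K, 0b11111101) = 0b01000111; 0b00001000 ⊕ 0b01000111 = 0b01001111.
P6: S = E(K, 0b01000111) = 0b11111101; 0b11110001 ⊕ 0b11111101 = 0b00001100.
Blocks that differ from the original plaintext: P5.

P1 = 0b00000101, P2 = 0b11001101, P3 = 0b11100101, P4 = 0b01011000, P5 = 0b01001111, P6 = 0b00001100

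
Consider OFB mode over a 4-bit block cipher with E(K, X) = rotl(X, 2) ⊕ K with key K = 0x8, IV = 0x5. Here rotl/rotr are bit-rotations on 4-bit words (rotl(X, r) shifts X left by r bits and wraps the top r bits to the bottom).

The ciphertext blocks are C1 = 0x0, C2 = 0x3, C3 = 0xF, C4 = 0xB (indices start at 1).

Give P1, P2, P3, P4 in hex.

P1 = 0xD, P2 = 0xC, P3 = 0x8, P4 = 0xE

OFB decryption: S_i = E(K, S_{i−1}) with S_{0} = IV; P_i = C_i ⊕ S_i.
P1: S = E(K, 0x5) = 0xD; 0x0 ⊕ 0xD = 0xD.
P2: S = E(K, 0xD) = 0xF; 0x3 ⊕ 0xF = 0xC.
P3: S = E(K, 0xF) = 0x7; 0xF ⊕ 0x7 = 0x8.
P4: S = E(K, 0x7) = 0x5; 0xB ⊕ 0x5 = 0xE.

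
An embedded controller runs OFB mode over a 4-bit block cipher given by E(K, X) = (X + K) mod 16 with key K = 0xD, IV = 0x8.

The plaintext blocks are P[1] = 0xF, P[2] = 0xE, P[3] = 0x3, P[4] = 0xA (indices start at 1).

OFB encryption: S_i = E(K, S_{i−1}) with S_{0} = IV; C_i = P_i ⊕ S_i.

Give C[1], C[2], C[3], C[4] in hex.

C[1]: S = E(K, 0x8) = 0x5; 0xF ⊕ 0x5 = 0xA.
C[2]: S = E(K, 0x5) = 0x2; 0xE ⊕ 0x2 = 0xC.
C[3]: S = E(K, 0x2) = 0xF; 0x3 ⊕ 0xF = 0xC.
C[4]: S = E(K, 0xF) = 0xC; 0xA ⊕ 0xC = 0x6.

C[1] = 0xA, C[2] = 0xC, C[3] = 0xC, C[4] = 0x6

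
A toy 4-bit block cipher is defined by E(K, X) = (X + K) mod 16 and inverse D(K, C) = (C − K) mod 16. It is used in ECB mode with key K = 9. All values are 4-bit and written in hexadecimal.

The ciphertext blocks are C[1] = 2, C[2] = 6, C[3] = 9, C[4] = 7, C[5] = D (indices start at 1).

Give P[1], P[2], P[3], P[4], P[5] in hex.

P[1] = 9, P[2] = D, P[3] = 0, P[4] = E, P[5] = 4

ECB decryption: P_i = D(K, C_i).
P[1]: D(K, 2) = 9.
P[2]: D(K, 6) = D.
P[3]: D(K, 9) = 0.
P[4]: D(K, 7) = E.
P[5]: D(K, D) = 4.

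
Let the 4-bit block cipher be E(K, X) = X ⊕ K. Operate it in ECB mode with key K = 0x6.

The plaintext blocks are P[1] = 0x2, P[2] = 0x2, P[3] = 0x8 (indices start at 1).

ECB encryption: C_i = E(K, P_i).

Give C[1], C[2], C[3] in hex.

C[1]: E(K, 0x2) = 0x4.
C[2]: E(K, 0x2) = 0x4.
C[3]: E(K, 0x8) = 0xE.

C[1] = 0x4, C[2] = 0x4, C[3] = 0xE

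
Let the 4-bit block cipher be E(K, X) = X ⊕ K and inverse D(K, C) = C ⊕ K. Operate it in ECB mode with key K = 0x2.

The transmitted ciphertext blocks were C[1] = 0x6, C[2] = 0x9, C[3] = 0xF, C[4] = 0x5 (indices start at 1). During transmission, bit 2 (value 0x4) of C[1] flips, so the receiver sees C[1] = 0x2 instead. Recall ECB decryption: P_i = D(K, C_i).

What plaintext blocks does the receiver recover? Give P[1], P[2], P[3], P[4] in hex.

Only C[1] changed, to 0x2. In ECB, a change in C_i affects only P_i. Decrypting the received ciphertext:
P[1]: D(K, 0x2) = 0x0.
P[2]: D(K, 0x9) = 0xB.
P[3]: D(K, 0xF) = 0xD.
P[4]: D(K, 0x5) = 0x7.
Blocks that differ from the original plaintext: P[1].

P[1] = 0x0, P[2] = 0xB, P[3] = 0xD, P[4] = 0x7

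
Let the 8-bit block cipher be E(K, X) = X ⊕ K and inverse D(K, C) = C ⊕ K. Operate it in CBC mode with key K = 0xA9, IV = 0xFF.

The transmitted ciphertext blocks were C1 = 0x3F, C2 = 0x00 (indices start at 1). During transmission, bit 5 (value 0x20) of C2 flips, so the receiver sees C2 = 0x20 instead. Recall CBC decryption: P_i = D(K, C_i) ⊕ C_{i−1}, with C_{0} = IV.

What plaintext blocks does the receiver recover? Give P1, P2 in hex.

P1 = 0x69, P2 = 0xB6

Only C2 changed, to 0x20. In CBC, a change in C_i garbles P_i and flips the same bit in P_{i+1}. Decrypting the received ciphertext:
P1: D(K, 0x3F) = 0x96; 0x96 ⊕ 0xFF = 0x69.
P2: D(K, 0x20) = 0x89; 0x89 ⊕ 0x3F = 0xB6.
Blocks that differ from the original plaintext: P2.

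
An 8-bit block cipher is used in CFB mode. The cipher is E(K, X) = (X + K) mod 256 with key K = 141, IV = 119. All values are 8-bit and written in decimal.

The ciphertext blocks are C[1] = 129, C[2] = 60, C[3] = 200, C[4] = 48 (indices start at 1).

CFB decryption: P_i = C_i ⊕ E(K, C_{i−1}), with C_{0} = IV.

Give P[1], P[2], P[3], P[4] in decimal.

P[1] = 133, P[2] = 50, P[3] = 1, P[4] = 101

P[1]: E(K, 119) = 4; 129 ⊕ 4 = 133.
P[2]: E(K, 129) = 14; 60 ⊕ 14 = 50.
P[3]: E(K, 60) = 201; 200 ⊕ 201 = 1.
P[4]: E(K, 200) = 85; 48 ⊕ 85 = 101.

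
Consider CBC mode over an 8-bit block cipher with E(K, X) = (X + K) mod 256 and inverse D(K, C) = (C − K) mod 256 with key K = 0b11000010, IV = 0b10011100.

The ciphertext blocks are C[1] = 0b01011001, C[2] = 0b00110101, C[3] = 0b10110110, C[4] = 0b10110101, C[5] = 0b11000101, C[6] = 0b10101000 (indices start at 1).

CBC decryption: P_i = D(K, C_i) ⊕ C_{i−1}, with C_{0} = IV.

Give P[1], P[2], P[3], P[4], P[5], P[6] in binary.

P[1] = 0b00001011, P[2] = 0b00101010, P[3] = 0b11000001, P[4] = 0b01000101, P[5] = 0b10110110, P[6] = 0b00100011

P[1]: D(K, 0b01011001) = 0b10010111; 0b10010111 ⊕ 0b10011100 = 0b00001011.
P[2]: D(K, 0b00110101) = 0b01110011; 0b01110011 ⊕ 0b01011001 = 0b00101010.
P[3]: D(K, 0b10110110) = 0b11110100; 0b11110100 ⊕ 0b00110101 = 0b11000001.
P[4]: D(K, 0b10110101) = 0b11110011; 0b11110011 ⊕ 0b10110110 = 0b01000101.
P[5]: D(K, 0b11000101) = 0b00000011; 0b00000011 ⊕ 0b10110101 = 0b10110110.
P[6]: D(K, 0b10101000) = 0b11100110; 0b11100110 ⊕ 0b11000101 = 0b00100011.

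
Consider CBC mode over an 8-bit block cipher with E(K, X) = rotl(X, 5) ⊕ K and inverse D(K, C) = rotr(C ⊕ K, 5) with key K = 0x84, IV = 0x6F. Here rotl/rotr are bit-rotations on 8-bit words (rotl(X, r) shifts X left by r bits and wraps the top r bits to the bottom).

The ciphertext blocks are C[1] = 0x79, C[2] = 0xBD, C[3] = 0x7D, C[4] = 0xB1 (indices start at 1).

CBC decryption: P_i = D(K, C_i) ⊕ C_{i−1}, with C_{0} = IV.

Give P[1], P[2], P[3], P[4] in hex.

P[1]: D(K, 0x79) = 0xEF; 0xEF ⊕ 0x6F = 0x80.
P[2]: D(K, 0xBD) = 0xC9; 0xC9 ⊕ 0x79 = 0xB0.
P[3]: D(K, 0x7D) = 0xCF; 0xCF ⊕ 0xBD = 0x72.
P[4]: D(K, 0xB1) = 0xA9; 0xA9 ⊕ 0x7D = 0xD4.

P[1] = 0x80, P[2] = 0xB0, P[3] = 0x72, P[4] = 0xD4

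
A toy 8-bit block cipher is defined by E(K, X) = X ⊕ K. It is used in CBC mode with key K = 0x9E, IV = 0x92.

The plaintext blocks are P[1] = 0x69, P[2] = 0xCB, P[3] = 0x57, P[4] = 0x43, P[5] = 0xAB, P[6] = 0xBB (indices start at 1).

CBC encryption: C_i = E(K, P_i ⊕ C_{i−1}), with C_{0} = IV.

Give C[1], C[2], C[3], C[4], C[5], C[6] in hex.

C[1]: P[1] ⊕ 0x92 = 0xFB; E(K, 0xFB) = 0x65.
C[2]: P[2] ⊕ 0x65 = 0xAE; E(K, 0xAE) = 0x30.
C[3]: P[3] ⊕ 0x30 = 0x67; E(K, 0x67) = 0xF9.
C[4]: P[4] ⊕ 0xF9 = 0xBA; E(K, 0xBA) = 0x24.
C[5]: P[5] ⊕ 0x24 = 0x8F; E(K, 0x8F) = 0x11.
C[6]: P[6] ⊕ 0x11 = 0xAA; E(K, 0xAA) = 0x34.

C[1] = 0x65, C[2] = 0x30, C[3] = 0xF9, C[4] = 0x24, C[5] = 0x11, C[6] = 0x34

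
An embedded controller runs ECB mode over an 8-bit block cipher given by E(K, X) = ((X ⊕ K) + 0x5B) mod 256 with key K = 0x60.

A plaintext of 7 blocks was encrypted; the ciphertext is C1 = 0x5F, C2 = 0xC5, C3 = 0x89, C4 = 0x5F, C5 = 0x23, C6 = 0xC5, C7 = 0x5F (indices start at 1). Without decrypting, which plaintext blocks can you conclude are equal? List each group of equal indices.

ECB encrypts each block independently with the same key, so equal ciphertext blocks imply equal plaintext blocks.
C1 = C4 = C7 = 0x5F, so P1 = P4 = P7.
C2 = C6 = 0xC5, so P2 = P6.

P1 = P4 = P7; P2 = P6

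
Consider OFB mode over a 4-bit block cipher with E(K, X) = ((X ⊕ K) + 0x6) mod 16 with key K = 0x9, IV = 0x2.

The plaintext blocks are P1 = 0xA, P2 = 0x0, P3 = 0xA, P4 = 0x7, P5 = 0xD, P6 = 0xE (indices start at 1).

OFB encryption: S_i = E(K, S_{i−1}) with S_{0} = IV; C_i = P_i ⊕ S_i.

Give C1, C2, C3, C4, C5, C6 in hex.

C1: S = E(K, 0x2) = 0x1; 0xA ⊕ 0x1 = 0xB.
C2: S = E(K, 0x1) = 0xE; 0x0 ⊕ 0xE = 0xE.
C3: S = E(K, 0xE) = 0xD; 0xA ⊕ 0xD = 0x7.
C4: S = E(K, 0xD) = 0xA; 0x7 ⊕ 0xA = 0xD.
C5: S = E(K, 0xA) = 0x9; 0xD ⊕ 0x9 = 0x4.
C6: S = E(K, 0x9) = 0x6; 0xE ⊕ 0x6 = 0x8.

C1 = 0xB, C2 = 0xE, C3 = 0x7, C4 = 0xD, C5 = 0x4, C6 = 0x8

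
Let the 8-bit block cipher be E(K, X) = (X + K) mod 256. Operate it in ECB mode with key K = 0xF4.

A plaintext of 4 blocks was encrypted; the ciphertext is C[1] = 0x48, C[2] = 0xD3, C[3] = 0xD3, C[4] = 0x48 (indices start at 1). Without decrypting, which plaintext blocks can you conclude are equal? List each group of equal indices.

ECB encrypts each block independently with the same key, so equal ciphertext blocks imply equal plaintext blocks.
C[1] = C[4] = 0x48, so P[1] = P[4].
C[2] = C[3] = 0xD3, so P[2] = P[3].

P[1] = P[4]; P[2] = P[3]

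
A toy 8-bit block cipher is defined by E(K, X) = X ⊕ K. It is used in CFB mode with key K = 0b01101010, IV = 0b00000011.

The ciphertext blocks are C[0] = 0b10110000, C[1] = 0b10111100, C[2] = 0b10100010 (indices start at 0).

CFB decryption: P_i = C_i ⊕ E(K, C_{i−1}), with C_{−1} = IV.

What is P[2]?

P[2] = 0b01110100

P[2]: E(K, 0b10111100) = 0b11010110; 0b10100010 ⊕ 0b11010110 = 0b01110100.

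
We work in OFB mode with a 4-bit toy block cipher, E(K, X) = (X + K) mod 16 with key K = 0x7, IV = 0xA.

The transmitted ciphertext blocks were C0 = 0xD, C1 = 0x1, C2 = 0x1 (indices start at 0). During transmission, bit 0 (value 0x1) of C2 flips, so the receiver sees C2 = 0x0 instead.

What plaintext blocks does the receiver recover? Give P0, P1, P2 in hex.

OFB decryption: S_i = E(K, S_{i−1}) with S_{−1} = IV; P_i = C_i ⊕ S_i.
Only C2 changed, to 0x0. In OFB, a change in C_i flips the same bit in P_i only; the keystream is unaffected. Decrypting the received ciphertext:
P0: S = E(K, 0xA) = 0x1; 0xD ⊕ 0x1 = 0xC.
P1: S = E(K, 0x1) = 0x8; 0x1 ⊕ 0x8 = 0x9.
P2: S = E(K, 0x8) = 0xF; 0x0 ⊕ 0xF = 0xF.
Blocks that differ from the original plaintext: P2.

P0 = 0xC, P1 = 0x9, P2 = 0xF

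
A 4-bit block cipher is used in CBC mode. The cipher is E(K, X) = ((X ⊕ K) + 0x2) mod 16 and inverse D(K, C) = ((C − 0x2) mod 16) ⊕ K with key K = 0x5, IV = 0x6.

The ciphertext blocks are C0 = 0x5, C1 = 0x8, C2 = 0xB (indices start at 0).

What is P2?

P2 = 0x4

CBC decryption: P_i = D(K, C_i) ⊕ C_{i−1}, with C_{−1} = IV.
P2: D(K, 0xB) = 0xC; 0xC ⊕ 0x8 = 0x4.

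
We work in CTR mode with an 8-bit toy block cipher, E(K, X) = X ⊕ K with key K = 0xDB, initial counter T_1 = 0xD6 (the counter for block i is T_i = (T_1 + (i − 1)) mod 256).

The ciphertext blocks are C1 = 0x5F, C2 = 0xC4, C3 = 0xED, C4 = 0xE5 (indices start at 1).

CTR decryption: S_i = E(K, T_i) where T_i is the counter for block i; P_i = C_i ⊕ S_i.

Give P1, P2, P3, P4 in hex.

P1: T = 0xD6, S = E(K, T) = 0x0D; 0x5F ⊕ 0x0D = 0x52.
P2: T = 0xD7, S = E(K, T) = 0x0C; 0xC4 ⊕ 0x0C = 0xC8.
P3: T = 0xD8, S = E(K, T) = 0x03; 0xED ⊕ 0x03 = 0xEE.
P4: T = 0xD9, S = E(K, T) = 0x02; 0xE5 ⊕ 0x02 = 0xE7.

P1 = 0x52, P2 = 0xC8, P3 = 0xEE, P4 = 0xE7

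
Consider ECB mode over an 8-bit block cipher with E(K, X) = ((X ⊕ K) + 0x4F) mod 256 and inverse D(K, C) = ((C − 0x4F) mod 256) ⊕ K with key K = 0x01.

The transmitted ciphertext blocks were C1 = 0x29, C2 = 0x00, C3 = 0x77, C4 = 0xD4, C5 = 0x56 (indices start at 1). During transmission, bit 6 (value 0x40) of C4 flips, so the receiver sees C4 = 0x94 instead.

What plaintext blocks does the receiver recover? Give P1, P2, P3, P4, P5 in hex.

P1 = 0xDB, P2 = 0xB0, P3 = 0x29, P4 = 0x44, P5 = 0x06

ECB decryption: P_i = D(K, C_i).
Only C4 changed, to 0x94. In ECB, a change in C_i affects only P_i. Decrypting the received ciphertext:
P1: D(K, 0x29) = 0xDB.
P2: D(K, 0x00) = 0xB0.
P3: D(K, 0x77) = 0x29.
P4: D(K, 0x94) = 0x44.
P5: D(K, 0x56) = 0x06.
Blocks that differ from the original plaintext: P4.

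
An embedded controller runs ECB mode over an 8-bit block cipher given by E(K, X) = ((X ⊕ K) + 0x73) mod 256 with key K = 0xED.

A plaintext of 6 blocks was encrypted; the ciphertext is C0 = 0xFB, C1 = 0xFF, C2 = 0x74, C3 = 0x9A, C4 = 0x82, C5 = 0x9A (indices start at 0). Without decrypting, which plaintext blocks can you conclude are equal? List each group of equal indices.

ECB encrypts each block independently with the same key, so equal ciphertext blocks imply equal plaintext blocks.
C3 = C5 = 0x9A, so P3 = P5.

P3 = P5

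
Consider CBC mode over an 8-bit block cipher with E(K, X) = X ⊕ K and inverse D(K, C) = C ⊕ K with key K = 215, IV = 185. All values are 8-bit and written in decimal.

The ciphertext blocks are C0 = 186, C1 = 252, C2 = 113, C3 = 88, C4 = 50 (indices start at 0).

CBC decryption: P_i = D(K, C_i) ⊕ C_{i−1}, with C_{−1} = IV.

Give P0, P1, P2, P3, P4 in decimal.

P0 = 212, P1 = 145, P2 = 90, P3 = 254, P4 = 189

P0: D(K, 186) = 109; 109 ⊕ 185 = 212.
P1: D(K, 252) = 43; 43 ⊕ 186 = 145.
P2: D(K, 113) = 166; 166 ⊕ 252 = 90.
P3: D(K, 88) = 143; 143 ⊕ 113 = 254.
P4: D(K, 50) = 229; 229 ⊕ 88 = 189.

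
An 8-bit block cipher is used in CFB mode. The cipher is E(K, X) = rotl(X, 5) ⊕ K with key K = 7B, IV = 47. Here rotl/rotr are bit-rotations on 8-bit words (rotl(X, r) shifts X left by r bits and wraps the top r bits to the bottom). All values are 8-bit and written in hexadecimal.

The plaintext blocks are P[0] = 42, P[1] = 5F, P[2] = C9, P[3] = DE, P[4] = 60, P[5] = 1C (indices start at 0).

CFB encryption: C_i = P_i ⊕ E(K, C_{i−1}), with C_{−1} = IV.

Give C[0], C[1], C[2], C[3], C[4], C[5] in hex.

C[0]: E(K, 47) = 93; 42 ⊕ 93 = D1.
C[1]: E(K, D1) = 41; 5F ⊕ 41 = 1E.
C[2]: E(K, 1E) = B8; C9 ⊕ B8 = 71.
C[3]: E(K, 71) = 55; DE ⊕ 55 = 8B.
C[4]: E(K, 8B) = 0A; 60 ⊕ 0A = 6A.
C[5]: E(K, 6A) = 36; 1C ⊕ 36 = 2A.

C[0] = D1, C[1] = 1E, C[2] = 71, C[3] = 8B, C[4] = 6A, C[5] = 2A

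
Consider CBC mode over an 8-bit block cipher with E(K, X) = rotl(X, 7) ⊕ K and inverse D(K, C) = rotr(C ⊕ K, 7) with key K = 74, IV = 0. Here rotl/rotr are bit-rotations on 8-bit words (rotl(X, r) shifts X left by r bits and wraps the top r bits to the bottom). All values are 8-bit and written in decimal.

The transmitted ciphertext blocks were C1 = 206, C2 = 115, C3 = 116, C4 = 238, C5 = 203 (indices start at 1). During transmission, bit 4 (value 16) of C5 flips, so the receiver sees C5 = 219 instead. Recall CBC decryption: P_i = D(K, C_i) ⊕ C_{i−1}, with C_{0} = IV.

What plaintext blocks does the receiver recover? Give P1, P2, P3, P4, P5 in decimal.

Only C5 changed, to 219. In CBC, a change in C_i garbles P_i and flips the same bit in P_{i+1}. Decrypting the received ciphertext:
P1: D(K, 206) = 9; 9 ⊕ 0 = 9.
P2: D(K, 115) = 114; 114 ⊕ 206 = 188.
P3: D(K, 116) = 124; 124 ⊕ 115 = 15.
P4: D(K, 238) = 73; 73 ⊕ 116 = 61.
P5: D(K, 219) = 35; 35 ⊕ 238 = 205.
Blocks that differ from the original plaintext: P5.

P1 = 9, P2 = 188, P3 = 15, P4 = 61, P5 = 205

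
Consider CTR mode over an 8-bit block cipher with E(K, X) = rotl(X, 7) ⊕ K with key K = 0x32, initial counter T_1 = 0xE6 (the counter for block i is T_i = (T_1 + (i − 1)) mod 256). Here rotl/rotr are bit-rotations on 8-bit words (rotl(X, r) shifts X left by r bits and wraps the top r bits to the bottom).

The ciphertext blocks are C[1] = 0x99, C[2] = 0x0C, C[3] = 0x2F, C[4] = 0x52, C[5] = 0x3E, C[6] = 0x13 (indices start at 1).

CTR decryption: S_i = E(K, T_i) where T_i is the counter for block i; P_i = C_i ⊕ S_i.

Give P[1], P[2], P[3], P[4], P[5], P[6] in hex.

P[1] = 0xD8, P[2] = 0xCD, P[3] = 0x69, P[4] = 0x94, P[5] = 0x79, P[6] = 0xD4

P[1]: T = 0xE6, S = E(K, T) = 0x41; 0x99 ⊕ 0x41 = 0xD8.
P[2]: T = 0xE7, S = E(K, T) = 0xC1; 0x0C ⊕ 0xC1 = 0xCD.
P[3]: T = 0xE8, S = E(K, T) = 0x46; 0x2F ⊕ 0x46 = 0x69.
P[4]: T = 0xE9, S = E(K, T) = 0xC6; 0x52 ⊕ 0xC6 = 0x94.
P[5]: T = 0xEA, S = E(K, T) = 0x47; 0x3E ⊕ 0x47 = 0x79.
P[6]: T = 0xEB, S = E(K, T) = 0xC7; 0x13 ⊕ 0xC7 = 0xD4.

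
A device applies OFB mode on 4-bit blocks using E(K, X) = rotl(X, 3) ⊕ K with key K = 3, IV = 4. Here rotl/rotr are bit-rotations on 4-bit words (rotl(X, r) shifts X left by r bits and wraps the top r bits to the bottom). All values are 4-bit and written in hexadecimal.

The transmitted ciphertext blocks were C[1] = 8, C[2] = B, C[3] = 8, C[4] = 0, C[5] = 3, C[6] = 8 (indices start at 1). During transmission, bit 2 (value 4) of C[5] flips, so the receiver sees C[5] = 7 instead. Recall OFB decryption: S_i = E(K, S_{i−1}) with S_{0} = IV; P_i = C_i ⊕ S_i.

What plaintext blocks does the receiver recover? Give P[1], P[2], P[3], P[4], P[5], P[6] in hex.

Only C[5] changed, to 7. In OFB, a change in C_i flips the same bit in P_i only; the keystream is unaffected. Decrypting the received ciphertext:
P[1]: S = E(K, 4) = 1; 8 ⊕ 1 = 9.
P[2]: S = E(K, 1) = B; B ⊕ B = 0.
P[3]: S = E(K, B) = E; 8 ⊕ E = 6.
P[4]: S = E(K, E) = 4; 0 ⊕ 4 = 4.
P[5]: S = E(K, 4) = 1; 7 ⊕ 1 = 6.
P[6]: S = E(K, 1) = B; 8 ⊕ B = 3.
Blocks that differ from the original plaintext: P[5].

P[1] = 9, P[2] = 0, P[3] = 6, P[4] = 4, P[5] = 6, P[6] = 3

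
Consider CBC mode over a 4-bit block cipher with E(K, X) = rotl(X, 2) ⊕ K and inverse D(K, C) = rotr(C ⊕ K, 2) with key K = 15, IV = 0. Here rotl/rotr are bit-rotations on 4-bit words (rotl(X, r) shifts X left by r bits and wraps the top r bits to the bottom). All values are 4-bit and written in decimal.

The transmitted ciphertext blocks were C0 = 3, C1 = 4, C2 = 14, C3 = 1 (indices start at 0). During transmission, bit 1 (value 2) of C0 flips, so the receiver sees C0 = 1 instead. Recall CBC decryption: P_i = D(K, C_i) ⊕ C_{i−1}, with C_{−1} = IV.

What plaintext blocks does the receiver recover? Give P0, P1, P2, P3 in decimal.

P0 = 11, P1 = 15, P2 = 0, P3 = 5

Only C0 changed, to 1. In CBC, a change in C_i garbles P_i and flips the same bit in P_{i+1}. Decrypting the received ciphertext:
P0: D(K, 1) = 11; 11 ⊕ 0 = 11.
P1: D(K, 4) = 14; 14 ⊕ 1 = 15.
P2: D(K, 14) = 4; 4 ⊕ 4 = 0.
P3: D(K, 1) = 11; 11 ⊕ 14 = 5.
Blocks that differ from the original plaintext: P0, P1.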